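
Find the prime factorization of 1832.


1832 / 2 = 916
916 / 2 = 458
458 / 2 = 229
229 / 229 = 1
1832 = 2^3 × 229


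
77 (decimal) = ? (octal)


77 (base 10) = 77 (decimal)
77 (decimal) = 115 (base 8)


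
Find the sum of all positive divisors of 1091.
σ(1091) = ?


Divisors of 1091: 1, 1091
Sum = 1 + 1091 = 1092

σ(1091) = 1092


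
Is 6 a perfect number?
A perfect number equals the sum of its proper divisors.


Proper divisors of 6: 1, 2, 3
Sum = 1 + 2 + 3 = 6

Yes, 6 is perfect (6 = 6)


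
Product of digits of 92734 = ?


9 × 2 × 7 × 3 × 4 = 1512


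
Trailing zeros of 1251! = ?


floor(1251/5) = 250
floor(1251/25) = 50
floor(1251/125) = 10
floor(1251/625) = 2
Total = 312

312 trailing zeros


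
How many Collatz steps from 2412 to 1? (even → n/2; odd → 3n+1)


2412 → 1206 → 603 → 1810 → 905 → 2716 → 1358 → 679 → 2038 → 1019 → 3058 → 1529 → 4588 → 2294 → 1147 → 3442 → 1721 → 5164 → 2582 → 1291 → 3874 → 1937 → 5812 → 2906 → 1453 → 4360 → 2180 → 1090 → 545 → 1636 → 818 → 409 → 1228 → 614 → 307 → 922 → 461 → 1384 → 692 → 346 → 173 → 520 → 260 → 130 → 65 → 196 → 98 → 49 → 148 → 74 → 37 → 112 → 56 → 28 → 14 → 7 → 22 → 11 → 34 → 17 → 52 → 26 → 13 → 40 → 20 → 10 → 5 → 16 → 8 → 4 → 2 → 1
Total steps = 71

71 steps


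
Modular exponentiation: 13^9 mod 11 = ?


13^1 mod 11 = 2
13^2 mod 11 = 4
13^3 mod 11 = 8
13^4 mod 11 = 5
13^5 mod 11 = 10
13^6 mod 11 = 9
13^7 mod 11 = 7
13^8 mod 11 = 3
13^9 mod 11 = 6


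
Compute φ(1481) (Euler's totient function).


1481 = 1481
Prime factors: 1481
φ(1481) = 1481 × (1-1/1481)
= 1481 × 1480/1481 = 1480

φ(1481) = 1480


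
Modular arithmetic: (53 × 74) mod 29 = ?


53 × 74 = 3922
3922 mod 29 = 7


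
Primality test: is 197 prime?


Check divisors up to sqrt(197) = 14.0357
No divisors found.
197 is prime.

Yes, 197 is prime


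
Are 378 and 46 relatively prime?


Euclidean algorithm:
378 = 8 * 46 + 10
46 = 4 * 10 + 6
10 = 1 * 6 + 4
6 = 1 * 4 + 2
4 = 2 * 2 + 0
GCD(378, 46) = 2

No, not coprime (GCD = 2)


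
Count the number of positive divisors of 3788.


3788 = 2^2 × 947^1
d(3788) = (2+1) × (1+1) = 6

6 divisors


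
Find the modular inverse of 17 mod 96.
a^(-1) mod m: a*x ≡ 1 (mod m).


Use the extended Euclidean algorithm on (96, 17); each row r = 96*s + 17*t:
r=96, s=1, t=0
r=17, s=0, t=1
q=5: r=11, s=1, t=-5   [96*(1) + 17*(-5) = 11]
q=1: r=6, s=-1, t=6   [96*(-1) + 17*(6) = 6]
q=1: r=5, s=2, t=-11   [96*(2) + 17*(-11) = 5]
q=1: r=1, s=-3, t=17   [96*(-3) + 17*(17) = 1]
q=5: r=0, s=17, t=-96   [96*(17) + 17*(-96) = 0]
GCD = 1 with t = 17, so 17*(17) ≡ 1 (mod 96)
Inverse = 17 mod 96 = 17
Check: 17 * 17 = 289 ≡ 1 (mod 96)

17^(-1) ≡ 17 (mod 96)


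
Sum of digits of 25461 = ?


2 + 5 + 4 + 6 + 1 = 18


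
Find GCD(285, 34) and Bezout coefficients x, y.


Tabular extended Euclidean (each row: r = 285*s + 34*t):
r=285, s=1, t=0
r=34, s=0, t=1
q=8: r=13, s=1, t=-8   [285*(1) + 34*(-8) = 13]
q=2: r=8, s=-2, t=17   [285*(-2) + 34*(17) = 8]
q=1: r=5, s=3, t=-25   [285*(3) + 34*(-25) = 5]
q=1: r=3, s=-5, t=42   [285*(-5) + 34*(42) = 3]
q=1: r=2, s=8, t=-67   [285*(8) + 34*(-67) = 2]
q=1: r=1, s=-13, t=109   [285*(-13) + 34*(109) = 1]
q=2: r=0, s=34, t=-285   [285*(34) + 34*(-285) = 0]
GCD = 1; from the row with r=1: x=-13, y=109
Check: 285*(-13) + 34*(109) = -3705 + 3706 = 1

GCD = 1, x = -13, y = 109


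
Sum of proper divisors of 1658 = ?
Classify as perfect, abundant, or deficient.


Proper divisors: 1, 2, 829
Sum = 1 + 2 + 829 = 832
832 < 1658 → deficient

s(1658) = 832 (deficient)


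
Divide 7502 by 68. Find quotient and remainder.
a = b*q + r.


7502 = 68 * 110 + 22
Check: 7480 + 22 = 7502

q = 110, r = 22


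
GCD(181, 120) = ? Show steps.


181 = 1 * 120 + 61
120 = 1 * 61 + 59
61 = 1 * 59 + 2
59 = 29 * 2 + 1
2 = 2 * 1 + 0
GCD = 1


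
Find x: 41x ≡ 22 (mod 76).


GCD(41, 76) = 1, unique solution
a^(-1) mod 76 = 13
x = 13 * 22 mod 76 = 58

x ≡ 58 (mod 76)


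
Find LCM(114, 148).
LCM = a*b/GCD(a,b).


GCD(114, 148) = 2
LCM = 114*148/2 = 16872/2 = 8436

LCM = 8436


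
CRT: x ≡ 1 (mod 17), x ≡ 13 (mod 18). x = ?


M = 17*18 = 306
M1 = M/17 = 18, M2 = M/18 = 17
M1^(-1) mod 17 = 1, M2^(-1) mod 18 = 17
x = 1*18*1 + 13*17*17 = 3775
3775 mod 306 = 103
Check: 103 mod 17 = 1 ✓, 103 mod 18 = 13 ✓

x ≡ 103 (mod 306)


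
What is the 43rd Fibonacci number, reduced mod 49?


F(k) mod 49 for k=1..43:
1, 1, 2, 3, 5, 8, 13, 21, 34, 6, 40, 46, 37, 34, 22, 7, 29, 36, 16, 3, 19, 22, 41, 14, 6, 20, 26, 46, 23, 20, 43, 14, 8, 22, 30, 3, 33, 36, 20, 7, 27, 34, 12
F(43) mod 49 = 12


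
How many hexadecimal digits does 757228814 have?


757228814 in base 16 = 2D22650E
Number of digits = 8

8 digits (base 16)


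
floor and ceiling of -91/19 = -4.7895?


-91/19 = -4.7895
floor = -5
ceil = -4

floor = -5, ceil = -4


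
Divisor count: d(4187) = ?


4187 = 53^1 × 79^1
d(4187) = (1+1) × (1+1) = 4

4 divisors


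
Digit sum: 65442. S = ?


6 + 5 + 4 + 4 + 2 = 21


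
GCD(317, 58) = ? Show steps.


317 = 5 * 58 + 27
58 = 2 * 27 + 4
27 = 6 * 4 + 3
4 = 1 * 3 + 1
3 = 3 * 1 + 0
GCD = 1


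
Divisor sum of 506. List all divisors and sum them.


Divisors of 506: 1, 2, 11, 22, 23, 46, 253, 506
Sum = 1 + 2 + 11 + 22 + 23 + 46 + 253 + 506 = 864

σ(506) = 864


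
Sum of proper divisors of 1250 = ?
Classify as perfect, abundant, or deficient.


Proper divisors: 1, 2, 5, 10, 25, 50, 125, 250, 625
Sum = 1 + 2 + 5 + 10 + 25 + 50 + 125 + 250 + 625 = 1093
1093 < 1250 → deficient

s(1250) = 1093 (deficient)


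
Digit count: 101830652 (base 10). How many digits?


101830652 has 9 digits in base 10
floor(log10(101830652)) + 1 = floor(8.0079) + 1 = 9

9 digits (base 10)


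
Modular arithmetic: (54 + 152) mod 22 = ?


54 + 152 = 206
206 mod 22 = 8


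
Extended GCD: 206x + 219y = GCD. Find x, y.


Tabular extended Euclidean (each row: r = 206*s + 219*t):
r=206, s=1, t=0
r=219, s=0, t=1
q=0: r=206, s=1, t=0   [206*(1) + 219*(0) = 206]
q=1: r=13, s=-1, t=1   [206*(-1) + 219*(1) = 13]
q=15: r=11, s=16, t=-15   [206*(16) + 219*(-15) = 11]
q=1: r=2, s=-17, t=16   [206*(-17) + 219*(16) = 2]
q=5: r=1, s=101, t=-95   [206*(101) + 219*(-95) = 1]
q=2: r=0, s=-219, t=206   [206*(-219) + 219*(206) = 0]
GCD = 1; from the row with r=1: x=101, y=-95
Check: 206*(101) + 219*(-95) = 20806 - 20805 = 1

GCD = 1, x = 101, y = -95


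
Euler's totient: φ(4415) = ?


4415 = 5 × 883
Prime factors: 5, 883
φ(4415) = 4415 × (1-1/5) × (1-1/883)
= 4415 × 4/5 × 882/883 = 3528

φ(4415) = 3528


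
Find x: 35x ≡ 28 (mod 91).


GCD(35, 91) = 7 divides 28
Divide: 5x ≡ 4 (mod 13)
x ≡ 6 (mod 13)


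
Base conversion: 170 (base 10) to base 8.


170 (base 10) = 170 (decimal)
170 (decimal) = 252 (base 8)


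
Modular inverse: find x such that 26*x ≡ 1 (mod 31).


Use the extended Euclidean algorithm on (31, 26); each row r = 31*s + 26*t:
r=31, s=1, t=0
r=26, s=0, t=1
q=1: r=5, s=1, t=-1   [31*(1) + 26*(-1) = 5]
q=5: r=1, s=-5, t=6   [31*(-5) + 26*(6) = 1]
q=5: r=0, s=26, t=-31   [31*(26) + 26*(-31) = 0]
GCD = 1 with t = 6, so 26*(6) ≡ 1 (mod 31)
Inverse = 6 mod 31 = 6
Check: 26 * 6 = 156 ≡ 1 (mod 31)

26^(-1) ≡ 6 (mod 31)


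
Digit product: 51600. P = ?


5 × 1 × 6 × 0 × 0 = 0


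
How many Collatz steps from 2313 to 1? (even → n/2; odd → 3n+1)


2313 → 6940 → 3470 → 1735 → 5206 → 2603 → 7810 → 3905 → 11716 → 5858 → 2929 → 8788 → 4394 → 2197 → 6592 → 3296 → 1648 → 824 → 412 → 206 → 103 → 310 → 155 → 466 → 233 → 700 → 350 → 175 → 526 → 263 → 790 → 395 → 1186 → 593 → 1780 → 890 → 445 → 1336 → 668 → 334 → 167 → 502 → 251 → 754 → 377 → 1132 → 566 → 283 → 850 → 425 → 1276 → 638 → 319 → 958 → 479 → 1438 → 719 → 2158 → 1079 → 3238 → 1619 → 4858 → 2429 → 7288 → 3644 → 1822 → 911 → 2734 → 1367 → 4102 → 2051 → 6154 → 3077 → 9232 → 4616 → 2308 → 1154 → 577 → 1732 → 866 → 433 → 1300 → 650 → 325 → 976 → 488 → 244 → 122 → 61 → 184 → 92 → 46 → 23 → 70 → 35 → 106 → 53 → 160 → 80 → 40 → 20 → 10 → 5 → 16 → 8 → 4 → 2 → 1
Total steps = 107

107 steps


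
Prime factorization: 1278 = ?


1278 / 2 = 639
639 / 3 = 213
213 / 3 = 71
71 / 71 = 1
1278 = 2 × 3^2 × 71


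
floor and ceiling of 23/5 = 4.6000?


23/5 = 4.6000
floor = 4
ceil = 5

floor = 4, ceil = 5


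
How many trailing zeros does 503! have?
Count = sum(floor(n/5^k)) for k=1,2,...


floor(503/5) = 100
floor(503/25) = 20
floor(503/125) = 4
Total = 124

124 trailing zeros


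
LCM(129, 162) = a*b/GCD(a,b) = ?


GCD(129, 162) = 3
LCM = 129*162/3 = 20898/3 = 6966

LCM = 6966


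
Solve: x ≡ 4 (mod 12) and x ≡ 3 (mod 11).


M = 12*11 = 132
M1 = M/12 = 11, M2 = M/11 = 12
M1^(-1) mod 12 = 11, M2^(-1) mod 11 = 1
x = 4*11*11 + 3*12*1 = 520
520 mod 132 = 124
Check: 124 mod 12 = 4 ✓, 124 mod 11 = 3 ✓

x ≡ 124 (mod 132)


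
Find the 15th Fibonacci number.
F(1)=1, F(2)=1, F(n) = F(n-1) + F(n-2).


Sequence: 1, 1, 2, 3, 5, 8, 13, 21, 34, 55, 89, 144, 233, 377, 610
F(15) = 610


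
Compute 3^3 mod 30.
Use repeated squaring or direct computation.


3^1 mod 30 = 3
3^2 mod 30 = 9
3^3 mod 30 = 27


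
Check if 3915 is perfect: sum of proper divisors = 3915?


Proper divisors of 3915: 1, 3, 5, 9, 15, 27, 29, 45, 87, 135, 145, 261, 435, 783, 1305
Sum = 1 + 3 + 5 + 9 + 15 + 27 + 29 + 45 + 87 + 135 + 145 + 261 + 435 + 783 + 1305 = 3285

No, 3915 is not perfect (3285 ≠ 3915)


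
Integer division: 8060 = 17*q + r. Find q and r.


8060 = 17 * 474 + 2
Check: 8058 + 2 = 8060

q = 474, r = 2


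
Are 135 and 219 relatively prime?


Euclidean algorithm:
219 = 1 * 135 + 84
135 = 1 * 84 + 51
84 = 1 * 51 + 33
51 = 1 * 33 + 18
33 = 1 * 18 + 15
18 = 1 * 15 + 3
15 = 5 * 3 + 0
GCD(135, 219) = 3

No, not coprime (GCD = 3)


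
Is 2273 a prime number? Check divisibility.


Check divisors up to sqrt(2273) = 47.6760
No divisors found.
2273 is prime.

Yes, 2273 is prime


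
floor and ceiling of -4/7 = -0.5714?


-4/7 = -0.5714
floor = -1
ceil = 0

floor = -1, ceil = 0


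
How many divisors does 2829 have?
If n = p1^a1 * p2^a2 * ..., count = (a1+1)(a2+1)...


2829 = 3^1 × 23^1 × 41^1
d(2829) = (1+1) × (1+1) × (1+1) = 8

8 divisors


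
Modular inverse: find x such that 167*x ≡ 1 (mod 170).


Use the extended Euclidean algorithm on (170, 167); each row r = 170*s + 167*t:
r=170, s=1, t=0
r=167, s=0, t=1
q=1: r=3, s=1, t=-1   [170*(1) + 167*(-1) = 3]
q=55: r=2, s=-55, t=56   [170*(-55) + 167*(56) = 2]
q=1: r=1, s=56, t=-57   [170*(56) + 167*(-57) = 1]
q=2: r=0, s=-167, t=170   [170*(-167) + 167*(170) = 0]
GCD = 1 with t = -57, so 167*(-57) ≡ 1 (mod 170)
Inverse = -57 mod 170 = 113
Check: 167 * 113 = 18871 ≡ 1 (mod 170)

167^(-1) ≡ 113 (mod 170)


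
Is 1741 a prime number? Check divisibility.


Check divisors up to sqrt(1741) = 41.7253
No divisors found.
1741 is prime.

Yes, 1741 is prime


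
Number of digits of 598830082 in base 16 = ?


598830082 in base 16 = 23B16C02
Number of digits = 8

8 digits (base 16)


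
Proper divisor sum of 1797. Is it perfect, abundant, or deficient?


Proper divisors: 1, 3, 599
Sum = 1 + 3 + 599 = 603
603 < 1797 → deficient

s(1797) = 603 (deficient)


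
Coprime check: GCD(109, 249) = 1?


Euclidean algorithm:
249 = 2 * 109 + 31
109 = 3 * 31 + 16
31 = 1 * 16 + 15
16 = 1 * 15 + 1
15 = 15 * 1 + 0
GCD(109, 249) = 1

Yes, coprime (GCD = 1)


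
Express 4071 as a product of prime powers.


4071 / 3 = 1357
1357 / 23 = 59
59 / 59 = 1
4071 = 3 × 23 × 59


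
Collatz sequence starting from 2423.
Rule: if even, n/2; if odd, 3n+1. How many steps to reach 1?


2423 → 7270 → 3635 → 10906 → 5453 → 16360 → 8180 → 4090 → 2045 → 6136 → 3068 → 1534 → 767 → 2302 → 1151 → 3454 → 1727 → 5182 → 2591 → 7774 → 3887 → 11662 → 5831 → 17494 → 8747 → 26242 → 13121 → 39364 → 19682 → 9841 → 29524 → 14762 → 7381 → 22144 → 11072 → 5536 → 2768 → 1384 → 692 → 346 → 173 → 520 → 260 → 130 → 65 → 196 → 98 → 49 → 148 → 74 → 37 → 112 → 56 → 28 → 14 → 7 → 22 → 11 → 34 → 17 → 52 → 26 → 13 → 40 → 20 → 10 → 5 → 16 → 8 → 4 → 2 → 1
Total steps = 71

71 steps


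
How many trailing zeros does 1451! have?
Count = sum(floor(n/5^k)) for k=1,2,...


floor(1451/5) = 290
floor(1451/25) = 58
floor(1451/125) = 11
floor(1451/625) = 2
Total = 361

361 trailing zeros


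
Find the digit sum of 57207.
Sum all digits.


5 + 7 + 2 + 0 + 7 = 21


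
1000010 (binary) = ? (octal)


1000010 (base 2) = 66 (decimal)
66 (decimal) = 102 (base 8)


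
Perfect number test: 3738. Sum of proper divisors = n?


Proper divisors of 3738: 1, 2, 3, 6, 7, 14, 21, 42, 89, 178, 267, 534, 623, 1246, 1869
Sum = 1 + 2 + 3 + 6 + 7 + 14 + 21 + 42 + 89 + 178 + 267 + 534 + 623 + 1246 + 1869 = 4902

No, 3738 is not perfect (4902 ≠ 3738)


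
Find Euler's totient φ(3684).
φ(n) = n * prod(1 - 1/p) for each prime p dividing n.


3684 = 2^2 × 3 × 307
Prime factors: 2, 3, 307
φ(3684) = 3684 × (1-1/2) × (1-1/3) × (1-1/307)
= 3684 × 1/2 × 2/3 × 306/307 = 1224

φ(3684) = 1224


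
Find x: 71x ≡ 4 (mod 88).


GCD(71, 88) = 1, unique solution
a^(-1) mod 88 = 31
x = 31 * 4 mod 88 = 36

x ≡ 36 (mod 88)


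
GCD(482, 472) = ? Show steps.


482 = 1 * 472 + 10
472 = 47 * 10 + 2
10 = 5 * 2 + 0
GCD = 2


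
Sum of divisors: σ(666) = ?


Divisors of 666: 1, 2, 3, 6, 9, 18, 37, 74, 111, 222, 333, 666
Sum = 1 + 2 + 3 + 6 + 9 + 18 + 37 + 74 + 111 + 222 + 333 + 666 = 1482

σ(666) = 1482


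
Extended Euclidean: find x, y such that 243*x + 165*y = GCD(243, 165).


Tabular extended Euclidean (each row: r = 243*s + 165*t):
r=243, s=1, t=0
r=165, s=0, t=1
q=1: r=78, s=1, t=-1   [243*(1) + 165*(-1) = 78]
q=2: r=9, s=-2, t=3   [243*(-2) + 165*(3) = 9]
q=8: r=6, s=17, t=-25   [243*(17) + 165*(-25) = 6]
q=1: r=3, s=-19, t=28   [243*(-19) + 165*(28) = 3]
q=2: r=0, s=55, t=-81   [243*(55) + 165*(-81) = 0]
GCD = 3; from the row with r=3: x=-19, y=28
Check: 243*(-19) + 165*(28) = -4617 + 4620 = 3

GCD = 3, x = -19, y = 28


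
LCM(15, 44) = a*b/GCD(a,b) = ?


GCD(15, 44) = 1
LCM = 15*44/1 = 660/1 = 660

LCM = 660


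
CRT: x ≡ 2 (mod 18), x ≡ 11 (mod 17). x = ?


M = 18*17 = 306
M1 = M/18 = 17, M2 = M/17 = 18
M1^(-1) mod 18 = 17, M2^(-1) mod 17 = 1
x = 2*17*17 + 11*18*1 = 776
776 mod 306 = 164
Check: 164 mod 18 = 2 ✓, 164 mod 17 = 11 ✓

x ≡ 164 (mod 306)


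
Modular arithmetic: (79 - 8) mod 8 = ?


79 - 8 = 71
71 mod 8 = 7


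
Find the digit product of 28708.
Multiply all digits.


2 × 8 × 7 × 0 × 8 = 0


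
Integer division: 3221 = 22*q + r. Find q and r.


3221 = 22 * 146 + 9
Check: 3212 + 9 = 3221

q = 146, r = 9


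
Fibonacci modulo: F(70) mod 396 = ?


F(k) mod 396 for k=1..70:
1, 1, 2, 3, 5, 8, 13, 21, 34, 55, 89, 144, 233, 377, 214, 195, 13, 208, 221, 33, 254, 287, 145, 36, 181, 217, 2, 219, 221, 44, 265, 309, 178, 91, 269, 360, 233, 197, 34, 231, 265, 100, 365, 69, 38, 107, 145, 252, 1, 253, 254, 111, 365, 80, 49, 129, 178, 307, 89, 0, 89, 89, 178, 267, 49, 316, 365, 285, 254, 143
F(70) mod 396 = 143


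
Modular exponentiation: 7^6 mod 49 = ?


7^1 mod 49 = 7
7^2 mod 49 = 0
7^3 mod 49 = 0
7^4 mod 49 = 0
7^5 mod 49 = 0
7^6 mod 49 = 0


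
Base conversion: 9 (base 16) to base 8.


9 (base 16) = 9 (decimal)
9 (decimal) = 11 (base 8)


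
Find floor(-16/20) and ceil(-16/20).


-16/20 = -0.8000
floor = -1
ceil = 0

floor = -1, ceil = 0


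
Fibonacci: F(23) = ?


Sequence: 1, 1, 2, 3, 5, 8, 13, 21, 34, 55, 89, 144, 233, 377, 610, 987, 1597, 2584, 4181, 6765, 10946, 17711, 28657
F(23) = 28657


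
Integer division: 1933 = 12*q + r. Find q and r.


1933 = 12 * 161 + 1
Check: 1932 + 1 = 1933

q = 161, r = 1


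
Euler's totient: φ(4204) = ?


4204 = 2^2 × 1051
Prime factors: 2, 1051
φ(4204) = 4204 × (1-1/2) × (1-1/1051)
= 4204 × 1/2 × 1050/1051 = 2100

φ(4204) = 2100


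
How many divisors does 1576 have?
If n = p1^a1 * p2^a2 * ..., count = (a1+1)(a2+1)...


1576 = 2^3 × 197^1
d(1576) = (3+1) × (1+1) = 8

8 divisors


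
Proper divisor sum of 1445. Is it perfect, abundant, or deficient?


Proper divisors: 1, 5, 17, 85, 289
Sum = 1 + 5 + 17 + 85 + 289 = 397
397 < 1445 → deficient

s(1445) = 397 (deficient)


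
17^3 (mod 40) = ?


17^1 mod 40 = 17
17^2 mod 40 = 9
17^3 mod 40 = 33


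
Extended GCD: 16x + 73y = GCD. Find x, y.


Tabular extended Euclidean (each row: r = 16*s + 73*t):
r=16, s=1, t=0
r=73, s=0, t=1
q=0: r=16, s=1, t=0   [16*(1) + 73*(0) = 16]
q=4: r=9, s=-4, t=1   [16*(-4) + 73*(1) = 9]
q=1: r=7, s=5, t=-1   [16*(5) + 73*(-1) = 7]
q=1: r=2, s=-9, t=2   [16*(-9) + 73*(2) = 2]
q=3: r=1, s=32, t=-7   [16*(32) + 73*(-7) = 1]
q=2: r=0, s=-73, t=16   [16*(-73) + 73*(16) = 0]
GCD = 1; from the row with r=1: x=32, y=-7
Check: 16*(32) + 73*(-7) = 512 - 511 = 1

GCD = 1, x = 32, y = -7


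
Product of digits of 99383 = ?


9 × 9 × 3 × 8 × 3 = 5832


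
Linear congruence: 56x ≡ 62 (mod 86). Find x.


GCD(56, 86) = 2 divides 62
Divide: 28x ≡ 31 (mod 43)
x ≡ 18 (mod 43)


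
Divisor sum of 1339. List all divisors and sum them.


Divisors of 1339: 1, 13, 103, 1339
Sum = 1 + 13 + 103 + 1339 = 1456

σ(1339) = 1456


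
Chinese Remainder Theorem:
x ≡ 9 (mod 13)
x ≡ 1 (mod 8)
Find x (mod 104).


M = 13*8 = 104
M1 = M/13 = 8, M2 = M/8 = 13
M1^(-1) mod 13 = 5, M2^(-1) mod 8 = 5
x = 9*8*5 + 1*13*5 = 425
425 mod 104 = 9
Check: 9 mod 13 = 9 ✓, 9 mod 8 = 1 ✓

x ≡ 9 (mod 104)


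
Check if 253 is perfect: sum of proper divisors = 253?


Proper divisors of 253: 1, 11, 23
Sum = 1 + 11 + 23 = 35

No, 253 is not perfect (35 ≠ 253)


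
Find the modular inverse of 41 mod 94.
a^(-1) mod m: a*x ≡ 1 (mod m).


Use the extended Euclidean algorithm on (94, 41); each row r = 94*s + 41*t:
r=94, s=1, t=0
r=41, s=0, t=1
q=2: r=12, s=1, t=-2   [94*(1) + 41*(-2) = 12]
q=3: r=5, s=-3, t=7   [94*(-3) + 41*(7) = 5]
q=2: r=2, s=7, t=-16   [94*(7) + 41*(-16) = 2]
q=2: r=1, s=-17, t=39   [94*(-17) + 41*(39) = 1]
q=2: r=0, s=41, t=-94   [94*(41) + 41*(-94) = 0]
GCD = 1 with t = 39, so 41*(39) ≡ 1 (mod 94)
Inverse = 39 mod 94 = 39
Check: 41 * 39 = 1599 ≡ 1 (mod 94)

41^(-1) ≡ 39 (mod 94)


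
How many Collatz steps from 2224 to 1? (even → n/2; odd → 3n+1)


2224 → 1112 → 556 → 278 → 139 → 418 → 209 → 628 → 314 → 157 → 472 → 236 → 118 → 59 → 178 → 89 → 268 → 134 → 67 → 202 → 101 → 304 → 152 → 76 → 38 → 19 → 58 → 29 → 88 → 44 → 22 → 11 → 34 → 17 → 52 → 26 → 13 → 40 → 20 → 10 → 5 → 16 → 8 → 4 → 2 → 1
Total steps = 45

45 steps


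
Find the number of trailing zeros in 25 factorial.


floor(25/5) = 5
floor(25/25) = 1
Total = 6

6 trailing zeros


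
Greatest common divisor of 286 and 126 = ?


286 = 2 * 126 + 34
126 = 3 * 34 + 24
34 = 1 * 24 + 10
24 = 2 * 10 + 4
10 = 2 * 4 + 2
4 = 2 * 2 + 0
GCD = 2


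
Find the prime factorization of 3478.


3478 / 2 = 1739
1739 / 37 = 47
47 / 47 = 1
3478 = 2 × 37 × 47


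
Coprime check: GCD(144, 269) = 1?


Euclidean algorithm:
269 = 1 * 144 + 125
144 = 1 * 125 + 19
125 = 6 * 19 + 11
19 = 1 * 11 + 8
11 = 1 * 8 + 3
8 = 2 * 3 + 2
3 = 1 * 2 + 1
2 = 2 * 1 + 0
GCD(144, 269) = 1

Yes, coprime (GCD = 1)


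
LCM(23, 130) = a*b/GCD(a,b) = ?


GCD(23, 130) = 1
LCM = 23*130/1 = 2990/1 = 2990

LCM = 2990


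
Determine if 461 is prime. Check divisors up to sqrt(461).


Check divisors up to sqrt(461) = 21.4709
No divisors found.
461 is prime.

Yes, 461 is prime


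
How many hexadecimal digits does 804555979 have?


804555979 in base 16 = 2FF48CCB
Number of digits = 8

8 digits (base 16)


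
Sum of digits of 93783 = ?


9 + 3 + 7 + 8 + 3 = 30


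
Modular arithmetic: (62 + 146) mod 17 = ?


62 + 146 = 208
208 mod 17 = 4


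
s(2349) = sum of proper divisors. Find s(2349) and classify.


Proper divisors: 1, 3, 9, 27, 29, 81, 87, 261, 783
Sum = 1 + 3 + 9 + 27 + 29 + 81 + 87 + 261 + 783 = 1281
1281 < 2349 → deficient

s(2349) = 1281 (deficient)


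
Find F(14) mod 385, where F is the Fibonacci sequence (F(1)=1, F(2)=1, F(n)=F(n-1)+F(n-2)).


F(k) mod 385 for k=1..14:
1, 1, 2, 3, 5, 8, 13, 21, 34, 55, 89, 144, 233, 377
F(14) mod 385 = 377


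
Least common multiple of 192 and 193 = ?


GCD(192, 193) = 1
LCM = 192*193/1 = 37056/1 = 37056

LCM = 37056


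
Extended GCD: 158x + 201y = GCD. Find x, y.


Tabular extended Euclidean (each row: r = 158*s + 201*t):
r=158, s=1, t=0
r=201, s=0, t=1
q=0: r=158, s=1, t=0   [158*(1) + 201*(0) = 158]
q=1: r=43, s=-1, t=1   [158*(-1) + 201*(1) = 43]
q=3: r=29, s=4, t=-3   [158*(4) + 201*(-3) = 29]
q=1: r=14, s=-5, t=4   [158*(-5) + 201*(4) = 14]
q=2: r=1, s=14, t=-11   [158*(14) + 201*(-11) = 1]
q=14: r=0, s=-201, t=158   [158*(-201) + 201*(158) = 0]
GCD = 1; from the row with r=1: x=14, y=-11
Check: 158*(14) + 201*(-11) = 2212 - 2211 = 1

GCD = 1, x = 14, y = -11


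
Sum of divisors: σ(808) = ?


Divisors of 808: 1, 2, 4, 8, 101, 202, 404, 808
Sum = 1 + 2 + 4 + 8 + 101 + 202 + 404 + 808 = 1530

σ(808) = 1530


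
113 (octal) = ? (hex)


113 (base 8) = 75 (decimal)
75 (decimal) = 4B (base 16)


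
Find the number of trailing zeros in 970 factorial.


floor(970/5) = 194
floor(970/25) = 38
floor(970/125) = 7
floor(970/625) = 1
Total = 240

240 trailing zeros


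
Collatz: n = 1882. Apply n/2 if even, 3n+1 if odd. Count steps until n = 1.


1882 → 941 → 2824 → 1412 → 706 → 353 → 1060 → 530 → 265 → 796 → 398 → 199 → 598 → 299 → 898 → 449 → 1348 → 674 → 337 → 1012 → 506 → 253 → 760 → 380 → 190 → 95 → 286 → 143 → 430 → 215 → 646 → 323 → 970 → 485 → 1456 → 728 → 364 → 182 → 91 → 274 → 137 → 412 → 206 → 103 → 310 → 155 → 466 → 233 → 700 → 350 → 175 → 526 → 263 → 790 → 395 → 1186 → 593 → 1780 → 890 → 445 → 1336 → 668 → 334 → 167 → 502 → 251 → 754 → 377 → 1132 → 566 → 283 → 850 → 425 → 1276 → 638 → 319 → 958 → 479 → 1438 → 719 → 2158 → 1079 → 3238 → 1619 → 4858 → 2429 → 7288 → 3644 → 1822 → 911 → 2734 → 1367 → 4102 → 2051 → 6154 → 3077 → 9232 → 4616 → 2308 → 1154 → 577 → 1732 → 866 → 433 → 1300 → 650 → 325 → 976 → 488 → 244 → 122 → 61 → 184 → 92 → 46 → 23 → 70 → 35 → 106 → 53 → 160 → 80 → 40 → 20 → 10 → 5 → 16 → 8 → 4 → 2 → 1
Total steps = 130

130 steps


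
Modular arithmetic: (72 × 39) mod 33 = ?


72 × 39 = 2808
2808 mod 33 = 3


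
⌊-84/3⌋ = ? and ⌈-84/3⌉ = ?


-84/3 = -28.0000
floor = -28
ceil = -28

floor = -28, ceil = -28


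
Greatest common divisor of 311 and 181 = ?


311 = 1 * 181 + 130
181 = 1 * 130 + 51
130 = 2 * 51 + 28
51 = 1 * 28 + 23
28 = 1 * 23 + 5
23 = 4 * 5 + 3
5 = 1 * 3 + 2
3 = 1 * 2 + 1
2 = 2 * 1 + 0
GCD = 1


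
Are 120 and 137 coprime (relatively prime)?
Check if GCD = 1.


Euclidean algorithm:
137 = 1 * 120 + 17
120 = 7 * 17 + 1
17 = 17 * 1 + 0
GCD(120, 137) = 1

Yes, coprime (GCD = 1)


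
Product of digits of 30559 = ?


3 × 0 × 5 × 5 × 9 = 0


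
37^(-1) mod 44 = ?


Use the extended Euclidean algorithm on (44, 37); each row r = 44*s + 37*t:
r=44, s=1, t=0
r=37, s=0, t=1
q=1: r=7, s=1, t=-1   [44*(1) + 37*(-1) = 7]
q=5: r=2, s=-5, t=6   [44*(-5) + 37*(6) = 2]
q=3: r=1, s=16, t=-19   [44*(16) + 37*(-19) = 1]
q=2: r=0, s=-37, t=44   [44*(-37) + 37*(44) = 0]
GCD = 1 with t = -19, so 37*(-19) ≡ 1 (mod 44)
Inverse = -19 mod 44 = 25
Check: 37 * 25 = 925 ≡ 1 (mod 44)

37^(-1) ≡ 25 (mod 44)


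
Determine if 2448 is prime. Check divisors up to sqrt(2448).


2448 / 2 = 1224 (exact division)
2448 is NOT prime.

No, 2448 is not prime


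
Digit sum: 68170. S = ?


6 + 8 + 1 + 7 + 0 = 22


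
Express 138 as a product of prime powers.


138 / 2 = 69
69 / 3 = 23
23 / 23 = 1
138 = 2 × 3 × 23


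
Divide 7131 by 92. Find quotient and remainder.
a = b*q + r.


7131 = 92 * 77 + 47
Check: 7084 + 47 = 7131

q = 77, r = 47


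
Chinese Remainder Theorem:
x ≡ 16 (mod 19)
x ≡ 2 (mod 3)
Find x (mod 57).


M = 19*3 = 57
M1 = M/19 = 3, M2 = M/3 = 19
M1^(-1) mod 19 = 13, M2^(-1) mod 3 = 1
x = 16*3*13 + 2*19*1 = 662
662 mod 57 = 35
Check: 35 mod 19 = 16 ✓, 35 mod 3 = 2 ✓

x ≡ 35 (mod 57)


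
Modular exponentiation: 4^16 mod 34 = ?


4^1 mod 34 = 4
4^2 mod 34 = 16
4^3 mod 34 = 30
4^4 mod 34 = 18
4^5 mod 34 = 4
4^6 mod 34 = 16
4^7 mod 34 = 30
4^8 mod 34 = 18
4^9 mod 34 = 4
4^10 mod 34 = 16
4^11 mod 34 = 30
4^12 mod 34 = 18
4^13 mod 34 = 4
4^14 mod 34 = 16
4^15 mod 34 = 30
4^16 mod 34 = 18


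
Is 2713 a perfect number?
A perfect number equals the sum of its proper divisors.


Proper divisors of 2713: 1
Sum = 1 = 1

No, 2713 is not perfect (1 ≠ 2713)


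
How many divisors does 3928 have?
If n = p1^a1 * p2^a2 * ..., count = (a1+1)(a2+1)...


3928 = 2^3 × 491^1
d(3928) = (3+1) × (1+1) = 8

8 divisors


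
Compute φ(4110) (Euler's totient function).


4110 = 2 × 3 × 5 × 137
Prime factors: 2, 3, 5, 137
φ(4110) = 4110 × (1-1/2) × (1-1/3) × (1-1/5) × (1-1/137)
= 4110 × 1/2 × 2/3 × 4/5 × 136/137 = 1088

φ(4110) = 1088


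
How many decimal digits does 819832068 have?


819832068 has 9 digits in base 10
floor(log10(819832068)) + 1 = floor(8.9137) + 1 = 9

9 digits (base 10)


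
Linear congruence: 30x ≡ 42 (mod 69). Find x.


GCD(30, 69) = 3 divides 42
Divide: 10x ≡ 14 (mod 23)
x ≡ 6 (mod 23)


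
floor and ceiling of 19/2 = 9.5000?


19/2 = 9.5000
floor = 9
ceil = 10

floor = 9, ceil = 10


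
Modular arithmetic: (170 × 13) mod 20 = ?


170 × 13 = 2210
2210 mod 20 = 10


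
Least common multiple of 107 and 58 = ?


GCD(107, 58) = 1
LCM = 107*58/1 = 6206/1 = 6206

LCM = 6206


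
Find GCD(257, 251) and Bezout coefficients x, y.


Tabular extended Euclidean (each row: r = 257*s + 251*t):
r=257, s=1, t=0
r=251, s=0, t=1
q=1: r=6, s=1, t=-1   [257*(1) + 251*(-1) = 6]
q=41: r=5, s=-41, t=42   [257*(-41) + 251*(42) = 5]
q=1: r=1, s=42, t=-43   [257*(42) + 251*(-43) = 1]
q=5: r=0, s=-251, t=257   [257*(-251) + 251*(257) = 0]
GCD = 1; from the row with r=1: x=42, y=-43
Check: 257*(42) + 251*(-43) = 10794 - 10793 = 1

GCD = 1, x = 42, y = -43


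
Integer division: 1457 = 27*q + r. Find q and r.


1457 = 27 * 53 + 26
Check: 1431 + 26 = 1457

q = 53, r = 26


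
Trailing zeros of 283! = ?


floor(283/5) = 56
floor(283/25) = 11
floor(283/125) = 2
Total = 69

69 trailing zeros


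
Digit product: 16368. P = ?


1 × 6 × 3 × 6 × 8 = 864


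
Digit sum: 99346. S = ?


9 + 9 + 3 + 4 + 6 = 31


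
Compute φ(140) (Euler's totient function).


140 = 2^2 × 5 × 7
Prime factors: 2, 5, 7
φ(140) = 140 × (1-1/2) × (1-1/5) × (1-1/7)
= 140 × 1/2 × 4/5 × 6/7 = 48

φ(140) = 48


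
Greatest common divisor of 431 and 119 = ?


431 = 3 * 119 + 74
119 = 1 * 74 + 45
74 = 1 * 45 + 29
45 = 1 * 29 + 16
29 = 1 * 16 + 13
16 = 1 * 13 + 3
13 = 4 * 3 + 1
3 = 3 * 1 + 0
GCD = 1


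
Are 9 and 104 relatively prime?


Euclidean algorithm:
104 = 11 * 9 + 5
9 = 1 * 5 + 4
5 = 1 * 4 + 1
4 = 4 * 1 + 0
GCD(9, 104) = 1

Yes, coprime (GCD = 1)


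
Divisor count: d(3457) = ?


3457 = 3457^1
d(3457) = (1+1) = 2

2 divisors


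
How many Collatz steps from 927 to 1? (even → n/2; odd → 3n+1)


927 → 2782 → 1391 → 4174 → 2087 → 6262 → 3131 → 9394 → 4697 → 14092 → 7046 → 3523 → 10570 → 5285 → 15856 → 7928 → 3964 → 1982 → 991 → 2974 → 1487 → 4462 → 2231 → 6694 → 3347 → 10042 → 5021 → 15064 → 7532 → 3766 → 1883 → 5650 → 2825 → 8476 → 4238 → 2119 → 6358 → 3179 → 9538 → 4769 → 14308 → 7154 → 3577 → 10732 → 5366 → 2683 → 8050 → 4025 → 12076 → 6038 → 3019 → 9058 → 4529 → 13588 → 6794 → 3397 → 10192 → 5096 → 2548 → 1274 → 637 → 1912 → 956 → 478 → 239 → 718 → 359 → 1078 → 539 → 1618 → 809 → 2428 → 1214 → 607 → 1822 → 911 → 2734 → 1367 → 4102 → 2051 → 6154 → 3077 → 9232 → 4616 → 2308 → 1154 → 577 → 1732 → 866 → 433 → 1300 → 650 → 325 → 976 → 488 → 244 → 122 → 61 → 184 → 92 → 46 → 23 → 70 → 35 → 106 → 53 → 160 → 80 → 40 → 20 → 10 → 5 → 16 → 8 → 4 → 2 → 1
Total steps = 116

116 steps


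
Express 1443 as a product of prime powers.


1443 / 3 = 481
481 / 13 = 37
37 / 37 = 1
1443 = 3 × 13 × 37


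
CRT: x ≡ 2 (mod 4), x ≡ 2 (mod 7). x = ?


M = 4*7 = 28
M1 = M/4 = 7, M2 = M/7 = 4
M1^(-1) mod 4 = 3, M2^(-1) mod 7 = 2
x = 2*7*3 + 2*4*2 = 58
58 mod 28 = 2
Check: 2 mod 4 = 2 ✓, 2 mod 7 = 2 ✓

x ≡ 2 (mod 28)


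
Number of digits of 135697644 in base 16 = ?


135697644 in base 16 = 81694EC
Number of digits = 7

7 digits (base 16)


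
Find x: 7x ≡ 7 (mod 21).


GCD(7, 21) = 7 divides 7
Divide: 1x ≡ 1 (mod 3)
x ≡ 1 (mod 3)


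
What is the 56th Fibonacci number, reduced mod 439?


F(k) mod 439 for k=1..56:
1, 1, 2, 3, 5, 8, 13, 21, 34, 55, 89, 144, 233, 377, 171, 109, 280, 389, 230, 180, 410, 151, 122, 273, 395, 229, 185, 414, 160, 135, 295, 430, 286, 277, 124, 401, 86, 48, 134, 182, 316, 59, 375, 434, 370, 365, 296, 222, 79, 301, 380, 242, 183, 425, 169, 155
F(56) mod 439 = 155


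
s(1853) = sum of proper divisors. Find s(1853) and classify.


Proper divisors: 1, 17, 109
Sum = 1 + 17 + 109 = 127
127 < 1853 → deficient

s(1853) = 127 (deficient)


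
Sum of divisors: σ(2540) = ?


Divisors of 2540: 1, 2, 4, 5, 10, 20, 127, 254, 508, 635, 1270, 2540
Sum = 1 + 2 + 4 + 5 + 10 + 20 + 127 + 254 + 508 + 635 + 1270 + 2540 = 5376

σ(2540) = 5376


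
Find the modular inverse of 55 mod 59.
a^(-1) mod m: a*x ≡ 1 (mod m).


Use the extended Euclidean algorithm on (59, 55); each row r = 59*s + 55*t:
r=59, s=1, t=0
r=55, s=0, t=1
q=1: r=4, s=1, t=-1   [59*(1) + 55*(-1) = 4]
q=13: r=3, s=-13, t=14   [59*(-13) + 55*(14) = 3]
q=1: r=1, s=14, t=-15   [59*(14) + 55*(-15) = 1]
q=3: r=0, s=-55, t=59   [59*(-55) + 55*(59) = 0]
GCD = 1 with t = -15, so 55*(-15) ≡ 1 (mod 59)
Inverse = -15 mod 59 = 44
Check: 55 * 44 = 2420 ≡ 1 (mod 59)

55^(-1) ≡ 44 (mod 59)


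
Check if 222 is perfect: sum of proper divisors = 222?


Proper divisors of 222: 1, 2, 3, 6, 37, 74, 111
Sum = 1 + 2 + 3 + 6 + 37 + 74 + 111 = 234

No, 222 is not perfect (234 ≠ 222)


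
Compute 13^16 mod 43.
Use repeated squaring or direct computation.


13^1 mod 43 = 13
13^2 mod 43 = 40
13^3 mod 43 = 4
13^4 mod 43 = 9
13^5 mod 43 = 31
13^6 mod 43 = 16
13^7 mod 43 = 36
13^8 mod 43 = 38
13^9 mod 43 = 21
13^10 mod 43 = 15
13^11 mod 43 = 23
13^12 mod 43 = 41
13^13 mod 43 = 17
13^14 mod 43 = 6
13^15 mod 43 = 35
13^16 mod 43 = 25


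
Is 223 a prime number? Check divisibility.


Check divisors up to sqrt(223) = 14.9332
No divisors found.
223 is prime.

Yes, 223 is prime


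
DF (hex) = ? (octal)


DF (base 16) = 223 (decimal)
223 (decimal) = 337 (base 8)


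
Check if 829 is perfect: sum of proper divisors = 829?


Proper divisors of 829: 1
Sum = 1 = 1

No, 829 is not perfect (1 ≠ 829)


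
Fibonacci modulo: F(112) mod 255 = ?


F(k) mod 255 for k=1..112:
1, 1, 2, 3, 5, 8, 13, 21, 34, 55, 89, 144, 233, 122, 100, 222, 67, 34, 101, 135, 236, 116, 97, 213, 55, 13, 68, 81, 149, 230, 124, 99, 223, 67, 35, 102, 137, 239, 121, 105, 226, 76, 47, 123, 170, 38, 208, 246, 199, 190, 134, 69, 203, 17, 220, 237, 202, 184, 131, 60, 191, 251, 187, 183, 115, 43, 158, 201, 104, 50, 154, 204, 103, 52, 155, 207, 107, 59, 166, 225, 136, 106, 242, 93, 80, 173, 253, 171, 169, 85, 254, 84, 83, 167, 250, 162, 157, 64, 221, 30, 251, 26, 22, 48, 70, 118, 188, 51, 239, 35, 19, 54
F(112) mod 255 = 54


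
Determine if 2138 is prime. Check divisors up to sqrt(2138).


2138 / 2 = 1069 (exact division)
2138 is NOT prime.

No, 2138 is not prime


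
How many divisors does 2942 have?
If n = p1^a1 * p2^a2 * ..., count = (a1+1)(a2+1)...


2942 = 2^1 × 1471^1
d(2942) = (1+1) × (1+1) = 4

4 divisors


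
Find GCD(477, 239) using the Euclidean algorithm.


477 = 1 * 239 + 238
239 = 1 * 238 + 1
238 = 238 * 1 + 0
GCD = 1


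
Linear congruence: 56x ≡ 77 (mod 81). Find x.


GCD(56, 81) = 1, unique solution
a^(-1) mod 81 = 68
x = 68 * 77 mod 81 = 52

x ≡ 52 (mod 81)


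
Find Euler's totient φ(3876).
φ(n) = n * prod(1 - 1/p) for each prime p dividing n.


3876 = 2^2 × 3 × 17 × 19
Prime factors: 2, 3, 17, 19
φ(3876) = 3876 × (1-1/2) × (1-1/3) × (1-1/17) × (1-1/19)
= 3876 × 1/2 × 2/3 × 16/17 × 18/19 = 1152

φ(3876) = 1152


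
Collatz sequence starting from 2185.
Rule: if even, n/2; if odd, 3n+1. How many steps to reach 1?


2185 → 6556 → 3278 → 1639 → 4918 → 2459 → 7378 → 3689 → 11068 → 5534 → 2767 → 8302 → 4151 → 12454 → 6227 → 18682 → 9341 → 28024 → 14012 → 7006 → 3503 → 10510 → 5255 → 15766 → 7883 → 23650 → 11825 → 35476 → 17738 → 8869 → 26608 → 13304 → 6652 → 3326 → 1663 → 4990 → 2495 → 7486 → 3743 → 11230 → 5615 → 16846 → 8423 → 25270 → 12635 → 37906 → 18953 → 56860 → 28430 → 14215 → 42646 → 21323 → 63970 → 31985 → 95956 → 47978 → 23989 → 71968 → 35984 → 17992 → 8996 → 4498 → 2249 → 6748 → 3374 → 1687 → 5062 → 2531 → 7594 → 3797 → 11392 → 5696 → 2848 → 1424 → 712 → 356 → 178 → 89 → 268 → 134 → 67 → 202 → 101 → 304 → 152 → 76 → 38 → 19 → 58 → 29 → 88 → 44 → 22 → 11 → 34 → 17 → 52 → 26 → 13 → 40 → 20 → 10 → 5 → 16 → 8 → 4 → 2 → 1
Total steps = 107

107 steps


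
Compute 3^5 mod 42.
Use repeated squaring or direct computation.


3^1 mod 42 = 3
3^2 mod 42 = 9
3^3 mod 42 = 27
3^4 mod 42 = 39
3^5 mod 42 = 33


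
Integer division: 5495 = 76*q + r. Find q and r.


5495 = 76 * 72 + 23
Check: 5472 + 23 = 5495

q = 72, r = 23


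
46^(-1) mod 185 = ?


Use the extended Euclidean algorithm on (185, 46); each row r = 185*s + 46*t:
r=185, s=1, t=0
r=46, s=0, t=1
q=4: r=1, s=1, t=-4   [185*(1) + 46*(-4) = 1]
q=46: r=0, s=-46, t=185   [185*(-46) + 46*(185) = 0]
GCD = 1 with t = -4, so 46*(-4) ≡ 1 (mod 185)
Inverse = -4 mod 185 = 181
Check: 46 * 181 = 8326 ≡ 1 (mod 185)

46^(-1) ≡ 181 (mod 185)


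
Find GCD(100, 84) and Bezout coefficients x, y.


Tabular extended Euclidean (each row: r = 100*s + 84*t):
r=100, s=1, t=0
r=84, s=0, t=1
q=1: r=16, s=1, t=-1   [100*(1) + 84*(-1) = 16]
q=5: r=4, s=-5, t=6   [100*(-5) + 84*(6) = 4]
q=4: r=0, s=21, t=-25   [100*(21) + 84*(-25) = 0]
GCD = 4; from the row with r=4: x=-5, y=6
Check: 100*(-5) + 84*(6) = -500 + 504 = 4

GCD = 4, x = -5, y = 6


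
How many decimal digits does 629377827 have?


629377827 has 9 digits in base 10
floor(log10(629377827)) + 1 = floor(8.7989) + 1 = 9

9 digits (base 10)


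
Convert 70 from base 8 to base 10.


70 (base 8) = 56 (decimal)
56 (decimal) = 56 (base 10)


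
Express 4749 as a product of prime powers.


4749 / 3 = 1583
1583 / 1583 = 1
4749 = 3 × 1583


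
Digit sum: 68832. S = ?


6 + 8 + 8 + 3 + 2 = 27


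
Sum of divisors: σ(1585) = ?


Divisors of 1585: 1, 5, 317, 1585
Sum = 1 + 5 + 317 + 1585 = 1908

σ(1585) = 1908


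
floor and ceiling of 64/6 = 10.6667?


64/6 = 10.6667
floor = 10
ceil = 11

floor = 10, ceil = 11


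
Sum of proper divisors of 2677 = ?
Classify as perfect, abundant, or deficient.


Proper divisors: 1
Sum = 1 = 1
1 < 2677 → deficient

s(2677) = 1 (deficient)


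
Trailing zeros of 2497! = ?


floor(2497/5) = 499
floor(2497/25) = 99
floor(2497/125) = 19
floor(2497/625) = 3
Total = 620

620 trailing zeros


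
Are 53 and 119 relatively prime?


Euclidean algorithm:
119 = 2 * 53 + 13
53 = 4 * 13 + 1
13 = 13 * 1 + 0
GCD(53, 119) = 1

Yes, coprime (GCD = 1)


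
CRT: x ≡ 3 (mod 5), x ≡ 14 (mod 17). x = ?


M = 5*17 = 85
M1 = M/5 = 17, M2 = M/17 = 5
M1^(-1) mod 5 = 3, M2^(-1) mod 17 = 7
x = 3*17*3 + 14*5*7 = 643
643 mod 85 = 48
Check: 48 mod 5 = 3 ✓, 48 mod 17 = 14 ✓

x ≡ 48 (mod 85)


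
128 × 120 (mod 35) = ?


128 × 120 = 15360
15360 mod 35 = 30


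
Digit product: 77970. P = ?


7 × 7 × 9 × 7 × 0 = 0


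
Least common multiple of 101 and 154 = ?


GCD(101, 154) = 1
LCM = 101*154/1 = 15554/1 = 15554

LCM = 15554


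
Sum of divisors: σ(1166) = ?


Divisors of 1166: 1, 2, 11, 22, 53, 106, 583, 1166
Sum = 1 + 2 + 11 + 22 + 53 + 106 + 583 + 1166 = 1944

σ(1166) = 1944


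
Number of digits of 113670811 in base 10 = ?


113670811 has 9 digits in base 10
floor(log10(113670811)) + 1 = floor(8.0556) + 1 = 9

9 digits (base 10)


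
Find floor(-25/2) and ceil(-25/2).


-25/2 = -12.5000
floor = -13
ceil = -12

floor = -13, ceil = -12


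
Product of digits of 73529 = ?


7 × 3 × 5 × 2 × 9 = 1890


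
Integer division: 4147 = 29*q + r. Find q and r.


4147 = 29 * 143 + 0
Check: 4147 + 0 = 4147

q = 143, r = 0


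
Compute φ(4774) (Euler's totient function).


4774 = 2 × 7 × 11 × 31
Prime factors: 2, 7, 11, 31
φ(4774) = 4774 × (1-1/2) × (1-1/7) × (1-1/11) × (1-1/31)
= 4774 × 1/2 × 6/7 × 10/11 × 30/31 = 1800

φ(4774) = 1800


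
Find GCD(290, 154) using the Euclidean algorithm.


290 = 1 * 154 + 136
154 = 1 * 136 + 18
136 = 7 * 18 + 10
18 = 1 * 10 + 8
10 = 1 * 8 + 2
8 = 4 * 2 + 0
GCD = 2


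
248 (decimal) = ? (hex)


248 (base 10) = 248 (decimal)
248 (decimal) = F8 (base 16)


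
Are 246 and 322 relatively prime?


Euclidean algorithm:
322 = 1 * 246 + 76
246 = 3 * 76 + 18
76 = 4 * 18 + 4
18 = 4 * 4 + 2
4 = 2 * 2 + 0
GCD(246, 322) = 2

No, not coprime (GCD = 2)


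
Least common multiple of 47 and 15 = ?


GCD(47, 15) = 1
LCM = 47*15/1 = 705/1 = 705

LCM = 705


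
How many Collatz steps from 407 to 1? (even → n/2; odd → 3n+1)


407 → 1222 → 611 → 1834 → 917 → 2752 → 1376 → 688 → 344 → 172 → 86 → 43 → 130 → 65 → 196 → 98 → 49 → 148 → 74 → 37 → 112 → 56 → 28 → 14 → 7 → 22 → 11 → 34 → 17 → 52 → 26 → 13 → 40 → 20 → 10 → 5 → 16 → 8 → 4 → 2 → 1
Total steps = 40

40 steps


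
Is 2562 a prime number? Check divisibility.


2562 / 2 = 1281 (exact division)
2562 is NOT prime.

No, 2562 is not prime


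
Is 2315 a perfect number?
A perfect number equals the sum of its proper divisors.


Proper divisors of 2315: 1, 5, 463
Sum = 1 + 5 + 463 = 469

No, 2315 is not perfect (469 ≠ 2315)


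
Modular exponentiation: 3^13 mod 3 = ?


3^1 mod 3 = 0
3^2 mod 3 = 0
3^3 mod 3 = 0
3^4 mod 3 = 0
3^5 mod 3 = 0
3^6 mod 3 = 0
3^7 mod 3 = 0
3^8 mod 3 = 0
3^9 mod 3 = 0
3^10 mod 3 = 0
3^11 mod 3 = 0
3^12 mod 3 = 0
3^13 mod 3 = 0


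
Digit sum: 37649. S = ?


3 + 7 + 6 + 4 + 9 = 29


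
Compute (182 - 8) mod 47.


182 - 8 = 174
174 mod 47 = 33
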